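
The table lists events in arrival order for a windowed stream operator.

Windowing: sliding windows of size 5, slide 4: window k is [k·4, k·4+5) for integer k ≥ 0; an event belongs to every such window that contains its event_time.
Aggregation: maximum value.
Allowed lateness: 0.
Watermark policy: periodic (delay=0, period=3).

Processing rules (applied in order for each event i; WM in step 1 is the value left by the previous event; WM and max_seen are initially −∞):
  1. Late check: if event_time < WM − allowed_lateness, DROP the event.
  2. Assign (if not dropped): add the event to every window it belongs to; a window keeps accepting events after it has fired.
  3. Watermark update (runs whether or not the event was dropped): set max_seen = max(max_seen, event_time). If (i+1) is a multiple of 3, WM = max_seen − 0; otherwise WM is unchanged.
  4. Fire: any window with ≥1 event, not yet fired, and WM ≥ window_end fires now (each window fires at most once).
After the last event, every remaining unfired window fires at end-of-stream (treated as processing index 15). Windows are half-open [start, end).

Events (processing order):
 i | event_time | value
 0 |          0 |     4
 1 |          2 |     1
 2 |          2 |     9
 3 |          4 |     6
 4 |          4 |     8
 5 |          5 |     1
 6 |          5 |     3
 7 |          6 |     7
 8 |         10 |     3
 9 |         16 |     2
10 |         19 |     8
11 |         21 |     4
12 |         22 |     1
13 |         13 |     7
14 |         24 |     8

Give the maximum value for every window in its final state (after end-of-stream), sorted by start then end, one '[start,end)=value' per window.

[0,5)=9 [4,9)=8 [8,13)=3 [12,17)=2 [16,21)=8 [20,25)=8 [24,29)=8

i=0 t=0 v=4: → [0,5); WM=−∞
i=1 t=2 v=1: → [0,5); WM=−∞
i=2 t=2 v=9: → [0,5); WM=2
i=3 t=4 v=6: → [4,9),[0,5); WM=2
i=4 t=4 v=8: → [4,9),[0,5); WM=2
i=5 t=5 v=1: → [4,9); WM=5; [0,5) fires=9
i=6 t=5 v=3: → [4,9); WM=5
i=7 t=6 v=7: → [4,9); WM=5
i=8 t=10 v=3: → [8,13); WM=10; [4,9) fires=8
i=9 t=16 v=2: → [16,21),[12,17); WM=10
i=10 t=19 v=8: → [16,21); WM=10
i=11 t=21 v=4: → [20,25); WM=21; [8,13) fires=3 [12,17) fires=2 [16,21) fires=8
i=12 t=22 v=1: → [20,25); WM=21
i=13 t=13 v=7: DROP (t<21-0); WM=21
i=14 t=24 v=8: → [24,29),[20,25); WM=24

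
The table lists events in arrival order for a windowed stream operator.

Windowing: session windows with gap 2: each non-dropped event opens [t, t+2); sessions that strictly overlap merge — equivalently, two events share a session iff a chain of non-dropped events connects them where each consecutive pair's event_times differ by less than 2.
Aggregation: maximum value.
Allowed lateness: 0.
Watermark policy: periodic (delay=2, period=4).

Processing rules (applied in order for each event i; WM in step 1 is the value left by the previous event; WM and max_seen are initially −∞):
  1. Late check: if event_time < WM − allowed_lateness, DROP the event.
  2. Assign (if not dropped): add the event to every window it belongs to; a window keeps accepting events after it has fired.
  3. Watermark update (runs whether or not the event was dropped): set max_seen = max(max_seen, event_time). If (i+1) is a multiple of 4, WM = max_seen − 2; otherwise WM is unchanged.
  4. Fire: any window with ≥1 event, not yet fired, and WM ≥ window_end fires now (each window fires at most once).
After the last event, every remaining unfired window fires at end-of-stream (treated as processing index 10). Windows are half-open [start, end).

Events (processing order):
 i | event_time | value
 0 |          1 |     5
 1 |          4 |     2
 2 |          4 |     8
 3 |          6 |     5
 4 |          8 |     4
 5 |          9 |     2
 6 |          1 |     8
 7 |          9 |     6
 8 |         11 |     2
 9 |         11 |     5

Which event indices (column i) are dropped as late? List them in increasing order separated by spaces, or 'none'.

i=0 t=1 v=5: → [1,3); WM=−∞
i=1 t=4 v=2: → [4,6); WM=−∞
i=2 t=4 v=8: → [4,6); WM=−∞
i=3 t=6 v=5: → [6,8); WM=4
i=4 t=8 v=4: → [8,10); WM=4
i=5 t=9 v=2: → [8,11); WM=4
i=6 t=1 v=8: DROP (t<4-0); WM=4
i=7 t=9 v=6: → [8,11); WM=7
i=8 t=11 v=2: → [11,13); WM=7
i=9 t=11 v=5: → [11,13); WM=7

6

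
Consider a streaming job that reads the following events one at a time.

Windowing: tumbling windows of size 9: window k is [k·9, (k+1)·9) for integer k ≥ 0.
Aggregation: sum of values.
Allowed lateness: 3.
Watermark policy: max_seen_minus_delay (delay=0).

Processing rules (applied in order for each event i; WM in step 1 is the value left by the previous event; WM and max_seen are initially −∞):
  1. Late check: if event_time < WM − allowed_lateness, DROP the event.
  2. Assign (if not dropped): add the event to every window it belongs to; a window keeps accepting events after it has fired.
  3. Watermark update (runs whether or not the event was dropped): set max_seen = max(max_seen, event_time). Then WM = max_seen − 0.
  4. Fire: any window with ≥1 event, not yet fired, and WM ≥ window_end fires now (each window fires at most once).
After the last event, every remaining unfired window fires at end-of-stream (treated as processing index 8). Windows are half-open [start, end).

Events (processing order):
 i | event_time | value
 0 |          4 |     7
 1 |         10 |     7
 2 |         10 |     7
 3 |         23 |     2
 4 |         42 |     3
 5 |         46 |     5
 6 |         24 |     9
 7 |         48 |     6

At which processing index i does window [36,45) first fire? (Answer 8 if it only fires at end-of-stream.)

i=0 t=4 v=7: → [0,9); WM=4
i=1 t=10 v=7: → [9,18); WM=10; [0,9) fires=7
i=2 t=10 v=7: → [9,18); WM=10
i=3 t=23 v=2: → [18,27); WM=23; [9,18) fires=14
i=4 t=42 v=3: → [36,45); WM=42; [18,27) fires=2
i=5 t=46 v=5: → [45,54); WM=46; [36,45) fires=3
i=6 t=24 v=9: DROP (t<46-3); WM=46
i=7 t=48 v=6: → [45,54); WM=48

5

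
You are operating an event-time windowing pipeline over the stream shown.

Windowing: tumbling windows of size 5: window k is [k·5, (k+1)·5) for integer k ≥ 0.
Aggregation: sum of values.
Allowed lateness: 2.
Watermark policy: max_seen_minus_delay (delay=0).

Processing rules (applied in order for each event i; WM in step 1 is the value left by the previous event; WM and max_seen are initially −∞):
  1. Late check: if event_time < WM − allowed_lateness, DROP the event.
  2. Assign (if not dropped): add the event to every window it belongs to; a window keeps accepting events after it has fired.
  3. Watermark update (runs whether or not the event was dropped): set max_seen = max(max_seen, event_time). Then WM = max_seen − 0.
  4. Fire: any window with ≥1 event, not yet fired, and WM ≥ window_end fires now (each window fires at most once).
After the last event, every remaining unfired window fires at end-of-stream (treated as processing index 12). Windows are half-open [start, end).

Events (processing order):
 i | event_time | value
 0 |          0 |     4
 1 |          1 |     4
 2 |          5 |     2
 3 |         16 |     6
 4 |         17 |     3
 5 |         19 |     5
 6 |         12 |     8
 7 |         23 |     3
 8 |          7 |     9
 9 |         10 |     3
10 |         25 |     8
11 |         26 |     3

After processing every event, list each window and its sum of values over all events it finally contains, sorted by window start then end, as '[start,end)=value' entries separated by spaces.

[0,5)=8 [5,10)=2 [15,20)=14 [20,25)=3 [25,30)=11

i=0 t=0 v=4: → [0,5); WM=0
i=1 t=1 v=4: → [0,5); WM=1
i=2 t=5 v=2: → [5,10); WM=5; [0,5) fires=8
i=3 t=16 v=6: → [15,20); WM=16; [5,10) fires=2
i=4 t=17 v=3: → [15,20); WM=17
i=5 t=19 v=5: → [15,20); WM=19
i=6 t=12 v=8: DROP (t<19-2); WM=19
i=7 t=23 v=3: → [20,25); WM=23; [15,20) fires=14
i=8 t=7 v=9: DROP (t<23-2); WM=23
i=9 t=10 v=3: DROP (t<23-2); WM=23
i=10 t=25 v=8: → [25,30); WM=25; [20,25) fires=3
i=11 t=26 v=3: → [25,30); WM=26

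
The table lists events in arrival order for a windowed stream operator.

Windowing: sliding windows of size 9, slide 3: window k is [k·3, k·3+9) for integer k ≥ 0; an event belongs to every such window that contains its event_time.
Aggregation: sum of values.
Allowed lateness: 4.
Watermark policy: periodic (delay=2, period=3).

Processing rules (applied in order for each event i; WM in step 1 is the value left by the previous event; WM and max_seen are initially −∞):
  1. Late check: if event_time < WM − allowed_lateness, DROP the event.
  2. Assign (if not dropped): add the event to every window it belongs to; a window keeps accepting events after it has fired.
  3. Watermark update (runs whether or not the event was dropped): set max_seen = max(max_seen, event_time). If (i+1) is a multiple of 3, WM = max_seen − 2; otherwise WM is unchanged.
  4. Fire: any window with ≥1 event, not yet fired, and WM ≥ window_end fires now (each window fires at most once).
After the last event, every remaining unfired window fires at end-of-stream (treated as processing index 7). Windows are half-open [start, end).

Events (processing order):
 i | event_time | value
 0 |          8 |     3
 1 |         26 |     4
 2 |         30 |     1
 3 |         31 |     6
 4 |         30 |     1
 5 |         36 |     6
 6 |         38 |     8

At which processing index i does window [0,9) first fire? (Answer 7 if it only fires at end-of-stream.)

2

i=0 t=8 v=3: → [6,15),[3,12),[0,9); WM=−∞
i=1 t=26 v=4: → [24,33),[21,30),[18,27); WM=−∞
i=2 t=30 v=1: → [30,39),[27,36),[24,33); WM=28; [0,9) fires=3 [3,12) fires=3 [6,15) fires=3 [18,27) fires=4
i=3 t=31 v=6: → [30,39),[27,36),[24,33); WM=28
i=4 t=30 v=1: → [30,39),[27,36),[24,33); WM=28
i=5 t=36 v=6: → [36,45),[33,42),[30,39); WM=34; [21,30) fires=4 [24,33) fires=12
i=6 t=38 v=8: → [36,45),[33,42),[30,39); WM=34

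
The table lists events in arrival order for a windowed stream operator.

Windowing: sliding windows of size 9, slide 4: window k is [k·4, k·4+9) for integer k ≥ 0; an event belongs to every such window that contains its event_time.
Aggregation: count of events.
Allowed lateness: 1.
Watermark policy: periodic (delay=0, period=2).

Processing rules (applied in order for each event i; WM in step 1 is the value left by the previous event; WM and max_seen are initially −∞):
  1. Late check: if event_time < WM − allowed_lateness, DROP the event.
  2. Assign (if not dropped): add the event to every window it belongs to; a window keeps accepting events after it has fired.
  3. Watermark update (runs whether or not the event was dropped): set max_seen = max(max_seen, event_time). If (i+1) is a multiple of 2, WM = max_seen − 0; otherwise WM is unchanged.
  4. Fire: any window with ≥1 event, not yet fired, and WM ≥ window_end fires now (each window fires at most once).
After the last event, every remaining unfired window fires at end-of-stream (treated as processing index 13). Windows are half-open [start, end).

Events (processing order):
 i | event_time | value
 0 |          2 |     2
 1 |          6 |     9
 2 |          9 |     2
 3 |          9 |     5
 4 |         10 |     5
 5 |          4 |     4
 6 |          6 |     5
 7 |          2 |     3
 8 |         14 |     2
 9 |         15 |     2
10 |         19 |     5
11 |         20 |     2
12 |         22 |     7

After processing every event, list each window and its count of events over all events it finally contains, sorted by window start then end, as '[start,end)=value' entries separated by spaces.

[0,9)=2 [4,13)=4 [8,17)=5 [12,21)=4 [16,25)=3 [20,29)=2

i=0 t=2 v=2: → [0,9); WM=−∞
i=1 t=6 v=9: → [4,13),[0,9); WM=6
i=2 t=9 v=2: → [8,17),[4,13); WM=6
i=3 t=9 v=5: → [8,17),[4,13); WM=9; [0,9) fires=2
i=4 t=10 v=5: → [8,17),[4,13); WM=9
i=5 t=4 v=4: DROP (t<9-1); WM=10
i=6 t=6 v=5: DROP (t<10-1); WM=10
i=7 t=2 v=3: DROP (t<10-1); WM=10
i=8 t=14 v=2: → [12,21),[8,17); WM=10
i=9 t=15 v=2: → [12,21),[8,17); WM=15; [4,13) fires=4
i=10 t=19 v=5: → [16,25),[12,21); WM=15
i=11 t=20 v=2: → [20,29),[16,25),[12,21); WM=20; [8,17) fires=5
i=12 t=22 v=7: → [20,29),[16,25); WM=20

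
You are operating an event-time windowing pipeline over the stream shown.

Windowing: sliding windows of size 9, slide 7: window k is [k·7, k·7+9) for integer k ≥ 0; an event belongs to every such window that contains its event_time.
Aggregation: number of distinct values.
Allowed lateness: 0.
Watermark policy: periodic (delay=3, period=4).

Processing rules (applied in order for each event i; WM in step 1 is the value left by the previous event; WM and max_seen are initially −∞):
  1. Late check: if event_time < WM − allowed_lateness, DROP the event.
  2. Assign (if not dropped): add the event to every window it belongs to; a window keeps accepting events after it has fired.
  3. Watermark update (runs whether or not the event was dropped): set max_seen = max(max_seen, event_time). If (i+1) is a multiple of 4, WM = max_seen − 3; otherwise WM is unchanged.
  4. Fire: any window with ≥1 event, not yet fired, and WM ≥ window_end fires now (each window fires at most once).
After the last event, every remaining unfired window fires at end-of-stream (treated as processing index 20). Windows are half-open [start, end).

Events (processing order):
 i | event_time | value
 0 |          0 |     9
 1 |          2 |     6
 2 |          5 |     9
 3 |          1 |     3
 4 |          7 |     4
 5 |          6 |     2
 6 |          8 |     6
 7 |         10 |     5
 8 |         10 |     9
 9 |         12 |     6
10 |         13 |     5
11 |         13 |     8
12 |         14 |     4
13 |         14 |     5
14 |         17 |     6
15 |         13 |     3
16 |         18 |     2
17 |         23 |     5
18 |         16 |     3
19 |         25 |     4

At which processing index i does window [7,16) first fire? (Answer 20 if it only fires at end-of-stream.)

19

i=0 t=0 v=9: → [0,9); WM=−∞
i=1 t=2 v=6: → [0,9); WM=−∞
i=2 t=5 v=9: → [0,9); WM=−∞
i=3 t=1 v=3: → [0,9); WM=2
i=4 t=7 v=4: → [7,16),[0,9); WM=2
i=5 t=6 v=2: → [0,9); WM=2
i=6 t=8 v=6: → [7,16),[0,9); WM=2
i=7 t=10 v=5: → [7,16); WM=7
i=8 t=10 v=9: → [7,16); WM=7
i=9 t=12 v=6: → [7,16); WM=7
i=10 t=13 v=5: → [7,16); WM=7
i=11 t=13 v=8: → [7,16); WM=10; [0,9) fires=5
i=12 t=14 v=4: → [14,23),[7,16); WM=10
i=13 t=14 v=5: → [14,23),[7,16); WM=10
i=14 t=17 v=6: → [14,23); WM=10
i=15 t=13 v=3: → [7,16); WM=14
i=16 t=18 v=2: → [14,23); WM=14
i=17 t=23 v=5: → [21,30); WM=14
i=18 t=16 v=3: → [14,23); WM=14
i=19 t=25 v=4: → [21,30); WM=22; [7,16) fires=6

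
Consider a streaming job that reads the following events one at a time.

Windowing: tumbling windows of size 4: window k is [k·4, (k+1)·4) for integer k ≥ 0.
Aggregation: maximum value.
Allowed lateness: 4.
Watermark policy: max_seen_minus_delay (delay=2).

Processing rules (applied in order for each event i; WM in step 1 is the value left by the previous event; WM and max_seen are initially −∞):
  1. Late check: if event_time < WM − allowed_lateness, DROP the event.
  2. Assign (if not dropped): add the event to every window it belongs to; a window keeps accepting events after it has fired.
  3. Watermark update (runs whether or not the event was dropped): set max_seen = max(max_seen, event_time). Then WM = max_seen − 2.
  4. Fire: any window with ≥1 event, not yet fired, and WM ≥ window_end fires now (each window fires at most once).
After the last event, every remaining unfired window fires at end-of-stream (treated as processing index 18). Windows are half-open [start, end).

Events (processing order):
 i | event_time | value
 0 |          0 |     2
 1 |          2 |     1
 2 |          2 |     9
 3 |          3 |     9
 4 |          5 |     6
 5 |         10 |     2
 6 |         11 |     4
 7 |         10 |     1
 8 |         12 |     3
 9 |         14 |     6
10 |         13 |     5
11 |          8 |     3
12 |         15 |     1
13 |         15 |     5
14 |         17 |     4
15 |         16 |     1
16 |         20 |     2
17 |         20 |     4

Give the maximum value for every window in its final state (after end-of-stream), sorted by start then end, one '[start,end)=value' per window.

i=0 t=0 v=2: → [0,4); WM=-2
i=1 t=2 v=1: → [0,4); WM=0
i=2 t=2 v=9: → [0,4); WM=0
i=3 t=3 v=9: → [0,4); WM=1
i=4 t=5 v=6: → [4,8); WM=3
i=5 t=10 v=2: → [8,12); WM=8; [0,4) fires=9 [4,8) fires=6
i=6 t=11 v=4: → [8,12); WM=9
i=7 t=10 v=1: → [8,12); WM=9
i=8 t=12 v=3: → [12,16); WM=10
i=9 t=14 v=6: → [12,16); WM=12; [8,12) fires=4
i=10 t=13 v=5: → [12,16); WM=12
i=11 t=8 v=3: → [8,12); WM=12
i=12 t=15 v=1: → [12,16); WM=13
i=13 t=15 v=5: → [12,16); WM=13
i=14 t=17 v=4: → [16,20); WM=15
i=15 t=16 v=1: → [16,20); WM=15
i=16 t=20 v=2: → [20,24); WM=18; [12,16) fires=6
i=17 t=20 v=4: → [20,24); WM=18

[0,4)=9 [4,8)=6 [8,12)=4 [12,16)=6 [16,20)=4 [20,24)=4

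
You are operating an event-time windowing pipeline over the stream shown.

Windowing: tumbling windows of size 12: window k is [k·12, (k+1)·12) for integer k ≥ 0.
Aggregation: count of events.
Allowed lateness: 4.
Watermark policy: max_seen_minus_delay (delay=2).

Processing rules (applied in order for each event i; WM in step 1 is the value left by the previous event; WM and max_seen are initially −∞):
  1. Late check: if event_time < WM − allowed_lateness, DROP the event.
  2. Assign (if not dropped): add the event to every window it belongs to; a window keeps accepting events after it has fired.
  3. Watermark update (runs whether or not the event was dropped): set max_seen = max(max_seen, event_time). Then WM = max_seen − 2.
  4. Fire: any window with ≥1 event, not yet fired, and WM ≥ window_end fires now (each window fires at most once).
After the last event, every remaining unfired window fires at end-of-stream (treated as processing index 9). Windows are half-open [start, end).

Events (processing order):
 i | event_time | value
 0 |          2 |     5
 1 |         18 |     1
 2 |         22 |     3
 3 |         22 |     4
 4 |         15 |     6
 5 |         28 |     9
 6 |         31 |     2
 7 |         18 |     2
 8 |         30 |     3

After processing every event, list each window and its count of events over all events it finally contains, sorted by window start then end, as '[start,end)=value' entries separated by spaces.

i=0 t=2 v=5: → [0,12); WM=0
i=1 t=18 v=1: → [12,24); WM=16; [0,12) fires=1
i=2 t=22 v=3: → [12,24); WM=20
i=3 t=22 v=4: → [12,24); WM=20
i=4 t=15 v=6: DROP (t<20-4); WM=20
i=5 t=28 v=9: → [24,36); WM=26; [12,24) fires=3
i=6 t=31 v=2: → [24,36); WM=29
i=7 t=18 v=2: DROP (t<29-4); WM=29
i=8 t=30 v=3: → [24,36); WM=29

[0,12)=1 [12,24)=3 [24,36)=3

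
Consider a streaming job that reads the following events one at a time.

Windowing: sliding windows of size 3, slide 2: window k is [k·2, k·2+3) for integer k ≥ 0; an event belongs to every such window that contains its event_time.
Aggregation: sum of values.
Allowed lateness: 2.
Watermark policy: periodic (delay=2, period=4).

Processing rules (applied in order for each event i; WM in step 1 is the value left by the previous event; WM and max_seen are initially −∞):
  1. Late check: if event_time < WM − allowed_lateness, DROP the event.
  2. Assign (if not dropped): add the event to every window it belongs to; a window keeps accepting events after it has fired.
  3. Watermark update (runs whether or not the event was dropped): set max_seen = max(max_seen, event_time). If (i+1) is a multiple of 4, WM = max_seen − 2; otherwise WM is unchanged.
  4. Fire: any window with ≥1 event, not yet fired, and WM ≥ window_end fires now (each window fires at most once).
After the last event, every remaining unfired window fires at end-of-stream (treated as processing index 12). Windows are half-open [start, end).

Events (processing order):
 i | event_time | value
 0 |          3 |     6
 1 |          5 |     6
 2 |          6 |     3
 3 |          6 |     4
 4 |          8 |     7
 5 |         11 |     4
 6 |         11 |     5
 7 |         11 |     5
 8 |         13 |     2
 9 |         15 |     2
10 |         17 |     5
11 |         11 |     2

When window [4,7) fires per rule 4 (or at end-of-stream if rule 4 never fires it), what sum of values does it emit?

i=0 t=3 v=6: → [2,5); WM=−∞
i=1 t=5 v=6: → [4,7); WM=−∞
i=2 t=6 v=3: → [6,9),[4,7); WM=−∞
i=3 t=6 v=4: → [6,9),[4,7); WM=4
i=4 t=8 v=7: → [8,11),[6,9); WM=4
i=5 t=11 v=4: → [10,13); WM=4
i=6 t=11 v=5: → [10,13); WM=4
i=7 t=11 v=5: → [10,13); WM=9; [2,5) fires=6 [4,7) fires=13 [6,9) fires=14
i=8 t=13 v=2: → [12,15); WM=9
i=9 t=15 v=2: → [14,17); WM=9
i=10 t=17 v=5: → [16,19); WM=9
i=11 t=11 v=2: → [10,13); WM=15; [8,11) fires=7 [10,13) fires=16 [12,15) fires=2

13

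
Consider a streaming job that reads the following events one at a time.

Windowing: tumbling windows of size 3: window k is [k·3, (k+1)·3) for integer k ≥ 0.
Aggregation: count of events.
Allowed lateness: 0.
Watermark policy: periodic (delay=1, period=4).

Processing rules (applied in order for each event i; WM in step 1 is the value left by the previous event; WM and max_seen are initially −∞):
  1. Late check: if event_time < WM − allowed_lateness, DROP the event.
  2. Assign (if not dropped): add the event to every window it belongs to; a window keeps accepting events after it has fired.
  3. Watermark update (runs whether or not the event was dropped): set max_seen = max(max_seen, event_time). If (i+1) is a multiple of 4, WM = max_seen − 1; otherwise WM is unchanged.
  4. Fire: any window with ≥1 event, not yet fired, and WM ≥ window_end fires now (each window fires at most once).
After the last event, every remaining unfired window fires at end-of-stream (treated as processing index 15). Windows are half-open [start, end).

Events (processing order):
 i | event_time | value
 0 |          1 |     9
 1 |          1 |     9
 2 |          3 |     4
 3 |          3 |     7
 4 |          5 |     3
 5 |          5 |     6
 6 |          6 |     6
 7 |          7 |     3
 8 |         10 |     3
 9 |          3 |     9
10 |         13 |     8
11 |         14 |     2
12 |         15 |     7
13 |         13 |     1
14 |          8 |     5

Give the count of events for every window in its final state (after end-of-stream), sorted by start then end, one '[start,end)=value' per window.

i=0 t=1 v=9: → [0,3); WM=−∞
i=1 t=1 v=9: → [0,3); WM=−∞
i=2 t=3 v=4: → [3,6); WM=−∞
i=3 t=3 v=7: → [3,6); WM=2
i=4 t=5 v=3: → [3,6); WM=2
i=5 t=5 v=6: → [3,6); WM=2
i=6 t=6 v=6: → [6,9); WM=2
i=7 t=7 v=3: → [6,9); WM=6; [0,3) fires=2 [3,6) fires=4
i=8 t=10 v=3: → [9,12); WM=6
i=9 t=3 v=9: DROP (t<6-0); WM=6
i=10 t=13 v=8: → [12,15); WM=6
i=11 t=14 v=2: → [12,15); WM=13; [6,9) fires=2 [9,12) fires=1
i=12 t=15 v=7: → [15,18); WM=13
i=13 t=13 v=1: → [12,15); WM=13
i=14 t=8 v=5: DROP (t<13-0); WM=13

[0,3)=2 [3,6)=4 [6,9)=2 [9,12)=1 [12,15)=3 [15,18)=1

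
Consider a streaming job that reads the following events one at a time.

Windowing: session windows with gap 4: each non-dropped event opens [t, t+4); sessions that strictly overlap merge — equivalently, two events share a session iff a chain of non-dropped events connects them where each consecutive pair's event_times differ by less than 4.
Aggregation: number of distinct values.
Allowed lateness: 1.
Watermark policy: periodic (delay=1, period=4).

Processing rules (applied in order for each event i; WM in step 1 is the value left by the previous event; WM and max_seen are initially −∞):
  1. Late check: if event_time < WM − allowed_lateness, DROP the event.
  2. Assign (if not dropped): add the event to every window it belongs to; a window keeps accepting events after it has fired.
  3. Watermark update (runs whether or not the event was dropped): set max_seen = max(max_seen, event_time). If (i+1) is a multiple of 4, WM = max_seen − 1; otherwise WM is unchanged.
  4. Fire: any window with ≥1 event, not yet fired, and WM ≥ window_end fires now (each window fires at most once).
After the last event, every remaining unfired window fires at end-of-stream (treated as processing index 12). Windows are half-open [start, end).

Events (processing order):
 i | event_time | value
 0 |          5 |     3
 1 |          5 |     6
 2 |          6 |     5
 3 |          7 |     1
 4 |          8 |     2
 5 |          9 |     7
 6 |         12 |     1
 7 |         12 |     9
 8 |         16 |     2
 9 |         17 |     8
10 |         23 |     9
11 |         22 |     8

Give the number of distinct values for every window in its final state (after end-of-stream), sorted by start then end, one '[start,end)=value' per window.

i=0 t=5 v=3: → [5,9); WM=−∞
i=1 t=5 v=6: → [5,9); WM=−∞
i=2 t=6 v=5: → [5,10); WM=−∞
i=3 t=7 v=1: → [5,11); WM=6
i=4 t=8 v=2: → [5,12); WM=6
i=5 t=9 v=7: → [5,13); WM=6
i=6 t=12 v=1: → [5,16); WM=6
i=7 t=12 v=9: → [5,16); WM=11
i=8 t=16 v=2: → [16,20); WM=11
i=9 t=17 v=8: → [16,21); WM=11
i=10 t=23 v=9: → [23,27); WM=11
i=11 t=22 v=8: → [22,27); WM=22

[5,16)=7 [16,21)=2 [22,27)=2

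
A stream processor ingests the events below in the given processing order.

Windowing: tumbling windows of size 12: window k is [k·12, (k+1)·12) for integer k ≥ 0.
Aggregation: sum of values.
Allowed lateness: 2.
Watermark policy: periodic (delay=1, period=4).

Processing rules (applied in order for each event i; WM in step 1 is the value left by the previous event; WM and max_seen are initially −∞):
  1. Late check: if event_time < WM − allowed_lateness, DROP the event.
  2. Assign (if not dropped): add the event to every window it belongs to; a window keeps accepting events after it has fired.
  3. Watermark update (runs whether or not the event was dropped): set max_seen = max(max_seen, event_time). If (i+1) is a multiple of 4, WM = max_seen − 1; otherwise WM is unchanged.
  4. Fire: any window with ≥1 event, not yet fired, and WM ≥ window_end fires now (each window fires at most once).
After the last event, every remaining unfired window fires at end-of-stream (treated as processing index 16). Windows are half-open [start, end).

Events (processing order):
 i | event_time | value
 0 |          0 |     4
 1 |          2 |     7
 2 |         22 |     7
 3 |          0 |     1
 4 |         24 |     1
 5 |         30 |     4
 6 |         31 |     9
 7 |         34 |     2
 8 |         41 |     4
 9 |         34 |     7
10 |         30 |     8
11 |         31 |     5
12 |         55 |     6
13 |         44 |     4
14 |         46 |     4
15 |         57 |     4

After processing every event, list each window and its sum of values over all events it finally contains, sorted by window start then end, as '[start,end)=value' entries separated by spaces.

[0,12)=12 [12,24)=7 [24,36)=28 [36,48)=12 [48,60)=10

i=0 t=0 v=4: → [0,12); WM=−∞
i=1 t=2 v=7: → [0,12); WM=−∞
i=2 t=22 v=7: → [12,24); WM=−∞
i=3 t=0 v=1: → [0,12); WM=21; [0,12) fires=12
i=4 t=24 v=1: → [24,36); WM=21
i=5 t=30 v=4: → [24,36); WM=21
i=6 t=31 v=9: → [24,36); WM=21
i=7 t=34 v=2: → [24,36); WM=33; [12,24) fires=7
i=8 t=41 v=4: → [36,48); WM=33
i=9 t=34 v=7: → [24,36); WM=33
i=10 t=30 v=8: DROP (t<33-2); WM=33
i=11 t=31 v=5: → [24,36); WM=40; [24,36) fires=28
i=12 t=55 v=6: → [48,60); WM=40
i=13 t=44 v=4: → [36,48); WM=40
i=14 t=46 v=4: → [36,48); WM=40
i=15 t=57 v=4: → [48,60); WM=56; [36,48) fires=12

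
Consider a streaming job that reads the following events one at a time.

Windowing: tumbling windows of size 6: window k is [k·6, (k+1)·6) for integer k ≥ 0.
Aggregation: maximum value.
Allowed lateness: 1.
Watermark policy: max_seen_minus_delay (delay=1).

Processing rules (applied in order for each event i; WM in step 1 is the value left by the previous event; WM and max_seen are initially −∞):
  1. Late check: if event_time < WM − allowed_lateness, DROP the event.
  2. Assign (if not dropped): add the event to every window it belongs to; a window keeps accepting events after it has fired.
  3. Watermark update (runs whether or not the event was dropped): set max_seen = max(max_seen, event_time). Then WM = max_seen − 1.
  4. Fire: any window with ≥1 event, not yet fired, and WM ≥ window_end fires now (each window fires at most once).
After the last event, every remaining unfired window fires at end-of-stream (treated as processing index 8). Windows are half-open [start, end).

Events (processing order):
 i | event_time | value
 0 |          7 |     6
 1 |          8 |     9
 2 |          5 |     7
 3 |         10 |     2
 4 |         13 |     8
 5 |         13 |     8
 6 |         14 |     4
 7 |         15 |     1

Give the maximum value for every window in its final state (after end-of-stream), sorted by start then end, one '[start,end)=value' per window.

[6,12)=9 [12,18)=8

i=0 t=7 v=6: → [6,12); WM=6
i=1 t=8 v=9: → [6,12); WM=7
i=2 t=5 v=7: DROP (t<7-1); WM=7
i=3 t=10 v=2: → [6,12); WM=9
i=4 t=13 v=8: → [12,18); WM=12; [6,12) fires=9
i=5 t=13 v=8: → [12,18); WM=12
i=6 t=14 v=4: → [12,18); WM=13
i=7 t=15 v=1: → [12,18); WM=14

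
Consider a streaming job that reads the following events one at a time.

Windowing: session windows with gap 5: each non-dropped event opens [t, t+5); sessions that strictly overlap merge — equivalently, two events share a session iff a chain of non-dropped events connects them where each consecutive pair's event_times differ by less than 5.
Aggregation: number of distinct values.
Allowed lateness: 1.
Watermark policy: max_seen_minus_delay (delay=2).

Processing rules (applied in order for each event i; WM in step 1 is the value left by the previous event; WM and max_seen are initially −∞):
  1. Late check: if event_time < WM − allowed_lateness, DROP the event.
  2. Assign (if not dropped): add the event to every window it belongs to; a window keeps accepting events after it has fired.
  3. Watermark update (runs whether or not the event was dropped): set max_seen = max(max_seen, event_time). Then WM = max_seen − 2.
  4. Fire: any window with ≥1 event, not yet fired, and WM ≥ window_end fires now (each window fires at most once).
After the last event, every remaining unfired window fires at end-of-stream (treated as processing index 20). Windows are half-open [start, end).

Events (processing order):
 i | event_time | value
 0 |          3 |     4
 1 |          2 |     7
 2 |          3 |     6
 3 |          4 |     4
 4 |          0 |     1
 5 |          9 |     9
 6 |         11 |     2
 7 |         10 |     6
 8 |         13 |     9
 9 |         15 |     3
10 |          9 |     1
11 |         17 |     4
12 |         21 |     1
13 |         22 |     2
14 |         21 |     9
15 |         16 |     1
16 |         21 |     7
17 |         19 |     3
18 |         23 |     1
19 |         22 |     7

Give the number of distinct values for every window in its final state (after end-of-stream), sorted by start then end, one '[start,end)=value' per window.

[2,9)=3 [9,28)=7

i=0 t=3 v=4: → [3,8); WM=1
i=1 t=2 v=7: → [2,8); WM=1
i=2 t=3 v=6: → [2,8); WM=1
i=3 t=4 v=4: → [2,9); WM=2
i=4 t=0 v=1: DROP (t<2-1); WM=2
i=5 t=9 v=9: → [9,14); WM=7
i=6 t=11 v=2: → [9,16); WM=9
i=7 t=10 v=6: → [9,16); WM=9
i=8 t=13 v=9: → [9,18); WM=11
i=9 t=15 v=3: → [9,20); WM=13
i=10 t=9 v=1: DROP (t<13-1); WM=13
i=11 t=17 v=4: → [9,22); WM=15
i=12 t=21 v=1: → [9,26); WM=19
i=13 t=22 v=2: → [9,27); WM=20
i=14 t=21 v=9: → [9,27); WM=20
i=15 t=16 v=1: DROP (t<20-1); WM=20
i=16 t=21 v=7: → [9,27); WM=20
i=17 t=19 v=3: → [9,27); WM=20
i=18 t=23 v=1: → [9,28); WM=21
i=19 t=22 v=7: → [9,28); WM=21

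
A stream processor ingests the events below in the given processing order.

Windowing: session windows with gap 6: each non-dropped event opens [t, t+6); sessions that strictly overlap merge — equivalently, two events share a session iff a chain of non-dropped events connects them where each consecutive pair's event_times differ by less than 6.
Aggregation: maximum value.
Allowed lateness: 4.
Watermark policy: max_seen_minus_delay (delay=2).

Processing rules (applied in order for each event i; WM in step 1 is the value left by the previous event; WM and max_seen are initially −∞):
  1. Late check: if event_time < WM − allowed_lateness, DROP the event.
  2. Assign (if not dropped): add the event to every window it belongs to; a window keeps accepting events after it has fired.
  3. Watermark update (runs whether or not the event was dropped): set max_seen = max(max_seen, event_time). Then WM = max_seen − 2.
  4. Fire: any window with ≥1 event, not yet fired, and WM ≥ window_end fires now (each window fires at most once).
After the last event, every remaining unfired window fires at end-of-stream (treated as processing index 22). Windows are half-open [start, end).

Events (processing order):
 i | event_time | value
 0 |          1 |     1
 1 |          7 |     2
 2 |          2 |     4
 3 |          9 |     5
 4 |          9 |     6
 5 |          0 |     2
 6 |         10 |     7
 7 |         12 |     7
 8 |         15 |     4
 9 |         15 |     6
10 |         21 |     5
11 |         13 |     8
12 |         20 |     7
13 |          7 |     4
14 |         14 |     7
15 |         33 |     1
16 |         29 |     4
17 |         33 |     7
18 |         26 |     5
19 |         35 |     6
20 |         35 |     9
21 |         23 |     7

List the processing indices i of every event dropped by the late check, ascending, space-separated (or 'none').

i=0 t=1 v=1: → [1,7); WM=-1
i=1 t=7 v=2: → [7,13); WM=5
i=2 t=2 v=4: → [1,13); WM=5
i=3 t=9 v=5: → [1,15); WM=7
i=4 t=9 v=6: → [1,15); WM=7
i=5 t=0 v=2: DROP (t<7-4); WM=7
i=6 t=10 v=7: → [1,16); WM=8
i=7 t=12 v=7: → [1,18); WM=10
i=8 t=15 v=4: → [1,21); WM=13
i=9 t=15 v=6: → [1,21); WM=13
i=10 t=21 v=5: → [21,27); WM=19
i=11 t=13 v=8: DROP (t<19-4); WM=19
i=12 t=20 v=7: → [1,27); WM=19
i=13 t=7 v=4: DROP (t<19-4); WM=19
i=14 t=14 v=7: DROP (t<19-4); WM=19
i=15 t=33 v=1: → [33,39); WM=31
i=16 t=29 v=4: → [29,39); WM=31
i=17 t=33 v=7: → [29,39); WM=31
i=18 t=26 v=5: DROP (t<31-4); WM=31
i=19 t=35 v=6: → [29,41); WM=33
i=20 t=35 v=9: → [29,41); WM=33
i=21 t=23 v=7: DROP (t<33-4); WM=33

5 11 13 14 18 21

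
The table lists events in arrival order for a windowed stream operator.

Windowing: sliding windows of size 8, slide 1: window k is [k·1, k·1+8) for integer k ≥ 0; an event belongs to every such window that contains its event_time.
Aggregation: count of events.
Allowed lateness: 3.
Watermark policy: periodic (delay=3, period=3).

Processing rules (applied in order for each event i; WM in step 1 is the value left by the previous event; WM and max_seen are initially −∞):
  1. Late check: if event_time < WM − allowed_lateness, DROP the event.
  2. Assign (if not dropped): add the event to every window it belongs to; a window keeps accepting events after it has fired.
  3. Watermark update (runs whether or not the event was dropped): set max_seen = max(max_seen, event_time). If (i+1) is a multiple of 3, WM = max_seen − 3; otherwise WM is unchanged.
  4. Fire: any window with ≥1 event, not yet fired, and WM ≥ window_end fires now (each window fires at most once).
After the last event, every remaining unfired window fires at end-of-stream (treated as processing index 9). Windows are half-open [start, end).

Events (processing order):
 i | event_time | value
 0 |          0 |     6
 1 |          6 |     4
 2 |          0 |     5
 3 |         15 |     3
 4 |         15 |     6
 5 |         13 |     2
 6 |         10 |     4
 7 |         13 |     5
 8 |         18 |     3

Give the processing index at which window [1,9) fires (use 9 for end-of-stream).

5

i=0 t=0 v=6: → [0,8); WM=−∞
i=1 t=6 v=4: → [6,14),[5,13),[4,12),[3,11),[2,10),[1,9),[0,8); WM=−∞
i=2 t=0 v=5: → [0,8); WM=3
i=3 t=15 v=3: → [15,23),[14,22),[13,21),[12,20),[11,19),[10,18),[9,17),[8,16); WM=3
i=4 t=15 v=6: → [15,23),[14,22),[13,21),[12,20),[11,19),[10,18),[9,17),[8,16); WM=3
i=5 t=13 v=2: → [13,21),[12,20),[11,19),[10,18),[9,17),[8,16),[7,15),[6,14); WM=12; [0,8) fires=3 [1,9) fires=1 [2,10) fires=1 [3,11) fires=1 [4,12) fires=1
i=6 t=10 v=4: → [10,18),[9,17),[8,16),[7,15),[6,14),[5,13),[4,12),[3,11); WM=12
i=7 t=13 v=5: → [13,21),[12,20),[11,19),[10,18),[9,17),[8,16),[7,15),[6,14); WM=12
i=8 t=18 v=3: → [18,26),[17,25),[16,24),[15,23),[14,22),[13,21),[12,20),[11,19); WM=15; [5,13) fires=2 [6,14) fires=4 [7,15) fires=3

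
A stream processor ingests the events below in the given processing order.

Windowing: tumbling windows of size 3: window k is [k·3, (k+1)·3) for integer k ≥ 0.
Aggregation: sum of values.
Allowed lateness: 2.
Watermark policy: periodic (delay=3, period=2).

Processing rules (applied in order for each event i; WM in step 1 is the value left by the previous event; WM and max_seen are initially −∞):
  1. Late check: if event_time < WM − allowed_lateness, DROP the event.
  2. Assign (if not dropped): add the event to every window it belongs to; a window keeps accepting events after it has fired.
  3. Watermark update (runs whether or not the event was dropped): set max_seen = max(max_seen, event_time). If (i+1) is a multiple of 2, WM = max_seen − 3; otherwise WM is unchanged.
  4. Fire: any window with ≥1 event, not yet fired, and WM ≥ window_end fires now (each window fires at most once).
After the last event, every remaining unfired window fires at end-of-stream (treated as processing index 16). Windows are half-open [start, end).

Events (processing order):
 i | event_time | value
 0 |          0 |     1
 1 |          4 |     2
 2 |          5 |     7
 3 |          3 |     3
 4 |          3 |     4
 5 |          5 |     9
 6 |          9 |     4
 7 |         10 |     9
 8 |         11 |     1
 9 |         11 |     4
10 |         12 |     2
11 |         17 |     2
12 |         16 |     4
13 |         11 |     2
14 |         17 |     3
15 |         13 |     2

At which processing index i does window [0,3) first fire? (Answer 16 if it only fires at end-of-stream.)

i=0 t=0 v=1: → [0,3); WM=−∞
i=1 t=4 v=2: → [3,6); WM=1
i=2 t=5 v=7: → [3,6); WM=1
i=3 t=3 v=3: → [3,6); WM=2
i=4 t=3 v=4: → [3,6); WM=2
i=5 t=5 v=9: → [3,6); WM=2
i=6 t=9 v=4: → [9,12); WM=2
i=7 t=10 v=9: → [9,12); WM=7; [0,3) fires=1 [3,6) fires=25
i=8 t=11 v=1: → [9,12); WM=7
i=9 t=11 v=4: → [9,12); WM=8
i=10 t=12 v=2: → [12,15); WM=8
i=11 t=17 v=2: → [15,18); WM=14; [9,12) fires=18
i=12 t=16 v=4: → [15,18); WM=14
i=13 t=11 v=2: DROP (t<14-2); WM=14
i=14 t=17 v=3: → [15,18); WM=14
i=15 t=13 v=2: → [12,15); WM=14

7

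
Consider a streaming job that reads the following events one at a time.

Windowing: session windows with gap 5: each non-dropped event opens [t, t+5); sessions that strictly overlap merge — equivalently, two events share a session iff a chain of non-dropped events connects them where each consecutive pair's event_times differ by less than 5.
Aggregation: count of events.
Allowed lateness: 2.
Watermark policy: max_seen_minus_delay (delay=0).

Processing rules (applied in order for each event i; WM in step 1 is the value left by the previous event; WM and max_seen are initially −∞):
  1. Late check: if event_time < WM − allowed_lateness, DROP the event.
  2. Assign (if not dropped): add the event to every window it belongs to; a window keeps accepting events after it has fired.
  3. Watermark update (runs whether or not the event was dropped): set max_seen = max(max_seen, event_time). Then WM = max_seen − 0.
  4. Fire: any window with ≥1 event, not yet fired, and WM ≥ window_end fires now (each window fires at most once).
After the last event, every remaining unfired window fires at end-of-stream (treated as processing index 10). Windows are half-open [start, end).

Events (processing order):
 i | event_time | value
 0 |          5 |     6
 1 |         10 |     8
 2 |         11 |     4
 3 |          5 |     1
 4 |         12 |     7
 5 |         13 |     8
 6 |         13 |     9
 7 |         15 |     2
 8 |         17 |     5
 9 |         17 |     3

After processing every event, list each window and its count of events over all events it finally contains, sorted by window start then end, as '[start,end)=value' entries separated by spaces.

i=0 t=5 v=6: → [5,10); WM=5
i=1 t=10 v=8: → [10,15); WM=10
i=2 t=11 v=4: → [10,16); WM=11
i=3 t=5 v=1: DROP (t<11-2); WM=11
i=4 t=12 v=7: → [10,17); WM=12
i=5 t=13 v=8: → [10,18); WM=13
i=6 t=13 v=9: → [10,18); WM=13
i=7 t=15 v=2: → [10,20); WM=15
i=8 t=17 v=5: → [10,22); WM=17
i=9 t=17 v=3: → [10,22); WM=17

[5,10)=1 [10,22)=8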